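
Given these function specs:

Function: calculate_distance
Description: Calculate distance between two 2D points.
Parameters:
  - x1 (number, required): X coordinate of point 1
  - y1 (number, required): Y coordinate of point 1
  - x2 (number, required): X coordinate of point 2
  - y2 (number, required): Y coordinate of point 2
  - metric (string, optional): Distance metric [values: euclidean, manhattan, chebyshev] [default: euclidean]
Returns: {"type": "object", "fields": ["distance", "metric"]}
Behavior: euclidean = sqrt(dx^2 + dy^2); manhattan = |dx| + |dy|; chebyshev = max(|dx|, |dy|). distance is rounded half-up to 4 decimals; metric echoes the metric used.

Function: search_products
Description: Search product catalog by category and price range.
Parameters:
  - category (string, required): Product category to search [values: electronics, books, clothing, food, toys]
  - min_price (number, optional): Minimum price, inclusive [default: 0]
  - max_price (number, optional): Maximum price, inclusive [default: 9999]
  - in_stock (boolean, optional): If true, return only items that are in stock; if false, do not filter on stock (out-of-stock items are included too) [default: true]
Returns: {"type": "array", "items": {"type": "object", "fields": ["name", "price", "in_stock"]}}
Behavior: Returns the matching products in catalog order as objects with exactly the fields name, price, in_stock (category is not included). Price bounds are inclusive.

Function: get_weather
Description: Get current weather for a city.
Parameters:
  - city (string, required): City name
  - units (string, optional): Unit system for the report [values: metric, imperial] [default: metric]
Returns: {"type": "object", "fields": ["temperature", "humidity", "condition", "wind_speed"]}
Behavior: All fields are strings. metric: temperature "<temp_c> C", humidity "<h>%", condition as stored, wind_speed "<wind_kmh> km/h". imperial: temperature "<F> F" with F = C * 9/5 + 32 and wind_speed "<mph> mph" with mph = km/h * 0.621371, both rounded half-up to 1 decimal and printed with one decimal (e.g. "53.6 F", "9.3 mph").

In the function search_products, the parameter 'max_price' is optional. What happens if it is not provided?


The search_products spec declares:
  - max_price (number, optional): Maximum price, inclusive [default: 9999]
It defaults to 9999


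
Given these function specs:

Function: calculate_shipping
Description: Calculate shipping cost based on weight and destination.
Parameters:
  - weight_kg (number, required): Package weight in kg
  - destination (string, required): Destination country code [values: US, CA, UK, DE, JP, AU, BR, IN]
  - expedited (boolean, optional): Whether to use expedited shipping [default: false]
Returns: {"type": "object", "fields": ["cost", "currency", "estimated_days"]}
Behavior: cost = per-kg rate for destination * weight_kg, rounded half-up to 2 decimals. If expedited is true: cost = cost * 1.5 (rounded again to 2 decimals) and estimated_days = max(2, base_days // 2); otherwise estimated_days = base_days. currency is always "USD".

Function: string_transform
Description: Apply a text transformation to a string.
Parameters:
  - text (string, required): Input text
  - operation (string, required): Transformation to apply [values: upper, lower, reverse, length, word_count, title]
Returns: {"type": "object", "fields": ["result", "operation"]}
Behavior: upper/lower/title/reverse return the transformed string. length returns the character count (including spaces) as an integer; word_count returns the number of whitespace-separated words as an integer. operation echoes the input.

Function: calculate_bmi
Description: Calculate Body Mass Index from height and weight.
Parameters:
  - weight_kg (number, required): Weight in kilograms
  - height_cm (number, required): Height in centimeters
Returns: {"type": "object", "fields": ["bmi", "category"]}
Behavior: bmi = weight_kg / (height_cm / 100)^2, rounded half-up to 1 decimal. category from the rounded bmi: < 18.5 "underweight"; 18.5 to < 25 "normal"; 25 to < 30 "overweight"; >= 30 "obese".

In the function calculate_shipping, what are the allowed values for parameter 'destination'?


The calculate_shipping spec declares:
  - destination (string, required): Destination country code [values: US, CA, UK, DE, JP, AU, BR, IN]
Allowed values:
US, CA, UK, DE, JP, AU, BR, IN


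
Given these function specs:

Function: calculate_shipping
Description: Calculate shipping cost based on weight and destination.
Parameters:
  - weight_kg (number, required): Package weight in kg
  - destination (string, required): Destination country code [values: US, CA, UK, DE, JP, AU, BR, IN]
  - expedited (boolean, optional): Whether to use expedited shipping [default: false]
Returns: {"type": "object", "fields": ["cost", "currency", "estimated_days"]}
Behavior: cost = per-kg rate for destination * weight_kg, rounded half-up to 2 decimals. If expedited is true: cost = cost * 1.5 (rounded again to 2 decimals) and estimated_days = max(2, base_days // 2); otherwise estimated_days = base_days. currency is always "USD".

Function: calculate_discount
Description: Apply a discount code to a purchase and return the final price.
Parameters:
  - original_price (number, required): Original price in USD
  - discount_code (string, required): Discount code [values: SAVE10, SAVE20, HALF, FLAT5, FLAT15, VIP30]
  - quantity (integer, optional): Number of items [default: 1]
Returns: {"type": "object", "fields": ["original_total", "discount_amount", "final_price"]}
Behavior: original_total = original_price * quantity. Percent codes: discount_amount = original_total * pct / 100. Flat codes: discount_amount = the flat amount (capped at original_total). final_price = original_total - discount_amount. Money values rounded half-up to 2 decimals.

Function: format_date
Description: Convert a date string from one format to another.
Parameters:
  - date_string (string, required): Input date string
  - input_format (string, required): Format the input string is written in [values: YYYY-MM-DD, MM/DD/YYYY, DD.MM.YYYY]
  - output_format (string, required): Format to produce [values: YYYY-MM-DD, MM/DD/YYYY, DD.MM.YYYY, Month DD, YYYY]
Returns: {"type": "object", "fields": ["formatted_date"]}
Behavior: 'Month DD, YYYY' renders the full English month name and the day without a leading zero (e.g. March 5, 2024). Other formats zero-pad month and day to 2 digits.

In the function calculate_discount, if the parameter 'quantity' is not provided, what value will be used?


The calculate_discount spec declares:
  - quantity (integer, optional): Number of items [default: 1]
Default:
1


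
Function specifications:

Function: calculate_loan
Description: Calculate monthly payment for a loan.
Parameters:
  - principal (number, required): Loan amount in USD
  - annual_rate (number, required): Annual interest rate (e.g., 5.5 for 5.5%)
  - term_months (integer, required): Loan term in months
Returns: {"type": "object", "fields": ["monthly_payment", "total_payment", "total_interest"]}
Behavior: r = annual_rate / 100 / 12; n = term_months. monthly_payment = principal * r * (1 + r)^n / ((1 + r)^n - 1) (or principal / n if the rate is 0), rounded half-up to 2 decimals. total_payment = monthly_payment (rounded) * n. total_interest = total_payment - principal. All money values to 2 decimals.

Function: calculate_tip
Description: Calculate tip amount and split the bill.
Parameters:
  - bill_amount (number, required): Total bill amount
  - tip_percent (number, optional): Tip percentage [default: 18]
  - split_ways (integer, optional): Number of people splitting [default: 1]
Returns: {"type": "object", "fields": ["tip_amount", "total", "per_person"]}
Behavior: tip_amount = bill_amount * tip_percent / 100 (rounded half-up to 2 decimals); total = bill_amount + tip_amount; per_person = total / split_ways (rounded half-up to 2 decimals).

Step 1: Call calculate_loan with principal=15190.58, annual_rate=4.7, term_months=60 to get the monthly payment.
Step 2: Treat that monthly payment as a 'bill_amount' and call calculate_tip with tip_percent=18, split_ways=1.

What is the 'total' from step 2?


Step 1: calculate_loan(principal=15190.58, annual_rate=4.7, term_months=60)
  r = 4.7 / 100 / 12 = 0.003916666667 (keep full precision)
  (1 + r)^60 = 1.2643283
  monthly_payment = 15190.58 * 0.003916666667 * 1.2643283 / (1.2643283 - 1) = 284.581831 -> 284.58
  total_payment = 284.58 * 60 = 17074.80
  total_interest = 17074.80 - 15190.58 = 1884.22
  -> monthly_payment = 284.58
Step 2: calculate_tip(bill_amount=284.58, tip_percent=18, split_ways=1)
  tip_amount = 284.58 * 18/100 = 51.2244 -> 51.22
  total = 284.58 + 51.22 = 335.80
  per_person = 335.80 / 1 = 335.8 -> 335.80
  -> total = 335.80
$335.80


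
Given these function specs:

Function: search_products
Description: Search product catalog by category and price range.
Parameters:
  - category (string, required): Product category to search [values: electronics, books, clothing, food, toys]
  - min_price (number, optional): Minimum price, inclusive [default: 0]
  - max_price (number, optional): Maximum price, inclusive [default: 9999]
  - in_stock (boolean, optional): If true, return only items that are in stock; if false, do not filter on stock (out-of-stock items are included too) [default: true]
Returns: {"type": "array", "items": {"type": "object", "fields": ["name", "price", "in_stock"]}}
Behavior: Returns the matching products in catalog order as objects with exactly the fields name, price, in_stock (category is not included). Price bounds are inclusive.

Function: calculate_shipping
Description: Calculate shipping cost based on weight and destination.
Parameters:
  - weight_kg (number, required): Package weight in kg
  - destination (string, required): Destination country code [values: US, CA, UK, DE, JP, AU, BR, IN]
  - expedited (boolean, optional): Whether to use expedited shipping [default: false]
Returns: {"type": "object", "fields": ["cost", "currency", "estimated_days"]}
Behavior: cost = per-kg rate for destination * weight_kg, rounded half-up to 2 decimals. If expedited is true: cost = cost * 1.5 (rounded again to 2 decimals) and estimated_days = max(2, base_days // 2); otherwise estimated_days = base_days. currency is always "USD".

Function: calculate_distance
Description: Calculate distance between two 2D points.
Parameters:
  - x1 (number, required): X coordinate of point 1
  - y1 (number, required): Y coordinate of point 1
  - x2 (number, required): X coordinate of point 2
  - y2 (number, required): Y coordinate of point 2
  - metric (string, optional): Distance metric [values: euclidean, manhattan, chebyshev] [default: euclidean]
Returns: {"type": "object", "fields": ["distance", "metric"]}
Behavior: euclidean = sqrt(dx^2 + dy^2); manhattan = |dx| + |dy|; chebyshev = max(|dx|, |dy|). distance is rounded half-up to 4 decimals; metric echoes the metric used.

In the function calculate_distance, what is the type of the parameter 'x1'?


The calculate_distance spec declares:
  - x1 (number, required): X coordinate of point 1
Type:
number


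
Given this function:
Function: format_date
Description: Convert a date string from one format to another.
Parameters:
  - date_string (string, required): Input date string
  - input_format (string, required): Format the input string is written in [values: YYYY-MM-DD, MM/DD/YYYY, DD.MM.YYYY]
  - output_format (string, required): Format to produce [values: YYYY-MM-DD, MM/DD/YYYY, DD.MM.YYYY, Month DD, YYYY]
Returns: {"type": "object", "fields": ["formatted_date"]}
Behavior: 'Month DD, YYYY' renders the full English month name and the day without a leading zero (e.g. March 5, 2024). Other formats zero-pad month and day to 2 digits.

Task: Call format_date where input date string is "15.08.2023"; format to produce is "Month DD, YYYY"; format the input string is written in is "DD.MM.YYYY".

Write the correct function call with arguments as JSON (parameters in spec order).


Mapping each described value to its parameter name:
  'Input date string' -> date_string = "15.08.2023"
  'Format to produce' -> output_format = "Month DD, YYYY"
  'Format the input string is written in' -> input_format = "DD.MM.YYYY"
format_date({"date_string": "15.08.2023", "input_format": "DD.MM.YYYY", "output_format": "Month DD, YYYY"})


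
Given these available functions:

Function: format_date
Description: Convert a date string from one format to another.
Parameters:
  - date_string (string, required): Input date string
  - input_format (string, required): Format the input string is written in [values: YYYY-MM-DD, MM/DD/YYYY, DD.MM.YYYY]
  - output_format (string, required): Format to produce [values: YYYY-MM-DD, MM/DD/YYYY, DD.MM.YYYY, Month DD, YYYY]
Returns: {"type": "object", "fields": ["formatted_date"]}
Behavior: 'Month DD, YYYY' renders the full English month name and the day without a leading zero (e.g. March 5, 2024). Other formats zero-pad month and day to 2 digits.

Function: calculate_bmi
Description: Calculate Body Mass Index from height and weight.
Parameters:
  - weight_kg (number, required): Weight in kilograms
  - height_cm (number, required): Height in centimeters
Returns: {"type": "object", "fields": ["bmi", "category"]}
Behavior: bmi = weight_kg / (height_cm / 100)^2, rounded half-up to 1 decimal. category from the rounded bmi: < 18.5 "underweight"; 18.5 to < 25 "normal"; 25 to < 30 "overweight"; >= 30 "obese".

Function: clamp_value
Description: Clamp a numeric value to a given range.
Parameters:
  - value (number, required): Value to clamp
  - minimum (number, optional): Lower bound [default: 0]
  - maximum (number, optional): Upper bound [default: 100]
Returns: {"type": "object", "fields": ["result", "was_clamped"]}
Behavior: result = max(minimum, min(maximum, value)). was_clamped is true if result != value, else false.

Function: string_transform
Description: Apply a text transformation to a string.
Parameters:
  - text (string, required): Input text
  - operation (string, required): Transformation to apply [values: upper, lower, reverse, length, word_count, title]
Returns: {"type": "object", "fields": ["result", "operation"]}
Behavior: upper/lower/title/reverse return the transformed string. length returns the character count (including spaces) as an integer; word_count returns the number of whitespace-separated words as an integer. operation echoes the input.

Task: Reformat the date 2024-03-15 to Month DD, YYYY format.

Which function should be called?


The task needs a function whose description is: Convert a date string from one format to another.
format_date


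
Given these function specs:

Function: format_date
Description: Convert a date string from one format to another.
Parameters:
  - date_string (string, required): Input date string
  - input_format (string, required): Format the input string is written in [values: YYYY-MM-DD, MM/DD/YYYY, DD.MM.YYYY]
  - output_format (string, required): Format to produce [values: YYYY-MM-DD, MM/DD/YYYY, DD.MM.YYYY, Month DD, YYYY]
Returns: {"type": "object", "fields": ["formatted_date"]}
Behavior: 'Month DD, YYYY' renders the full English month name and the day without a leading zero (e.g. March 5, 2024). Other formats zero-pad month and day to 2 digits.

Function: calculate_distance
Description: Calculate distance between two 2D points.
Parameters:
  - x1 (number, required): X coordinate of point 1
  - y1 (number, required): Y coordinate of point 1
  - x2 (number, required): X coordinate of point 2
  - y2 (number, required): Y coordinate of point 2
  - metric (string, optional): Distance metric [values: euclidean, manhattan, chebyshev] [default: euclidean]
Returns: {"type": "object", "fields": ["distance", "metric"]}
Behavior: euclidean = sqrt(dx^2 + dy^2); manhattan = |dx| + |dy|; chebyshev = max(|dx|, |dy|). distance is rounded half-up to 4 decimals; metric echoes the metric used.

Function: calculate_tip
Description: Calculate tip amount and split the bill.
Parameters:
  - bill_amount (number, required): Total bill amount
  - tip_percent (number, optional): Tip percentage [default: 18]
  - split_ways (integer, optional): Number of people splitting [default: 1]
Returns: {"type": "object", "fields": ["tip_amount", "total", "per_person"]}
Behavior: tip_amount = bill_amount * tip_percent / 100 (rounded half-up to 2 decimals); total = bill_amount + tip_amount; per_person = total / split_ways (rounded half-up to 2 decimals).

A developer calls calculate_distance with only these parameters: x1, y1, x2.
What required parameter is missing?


Required parameters: x1, y1, x2, y2
Provided: x1, y1, x2
Missing: y2
y2


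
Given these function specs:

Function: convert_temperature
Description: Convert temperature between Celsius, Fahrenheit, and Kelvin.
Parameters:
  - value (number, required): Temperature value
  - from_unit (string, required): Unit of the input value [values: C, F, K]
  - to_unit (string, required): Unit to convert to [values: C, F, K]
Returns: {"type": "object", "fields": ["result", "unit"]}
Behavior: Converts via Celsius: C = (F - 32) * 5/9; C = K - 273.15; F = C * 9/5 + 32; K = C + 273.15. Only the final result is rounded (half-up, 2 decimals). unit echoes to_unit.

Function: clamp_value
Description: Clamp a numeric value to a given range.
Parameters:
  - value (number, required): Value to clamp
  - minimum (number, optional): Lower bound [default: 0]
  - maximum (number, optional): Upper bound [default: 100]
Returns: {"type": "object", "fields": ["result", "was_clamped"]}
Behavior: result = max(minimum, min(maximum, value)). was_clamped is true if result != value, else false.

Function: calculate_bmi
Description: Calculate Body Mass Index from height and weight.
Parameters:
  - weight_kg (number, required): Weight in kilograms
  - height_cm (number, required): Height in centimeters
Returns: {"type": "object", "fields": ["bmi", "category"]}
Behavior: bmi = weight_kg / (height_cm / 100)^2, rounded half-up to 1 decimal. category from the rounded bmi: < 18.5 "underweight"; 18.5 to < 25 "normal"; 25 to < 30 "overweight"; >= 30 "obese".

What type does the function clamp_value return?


The clamp_value spec declares Returns: {"type": "object", "fields": ["result", "was_clamped"]}
Type:
object


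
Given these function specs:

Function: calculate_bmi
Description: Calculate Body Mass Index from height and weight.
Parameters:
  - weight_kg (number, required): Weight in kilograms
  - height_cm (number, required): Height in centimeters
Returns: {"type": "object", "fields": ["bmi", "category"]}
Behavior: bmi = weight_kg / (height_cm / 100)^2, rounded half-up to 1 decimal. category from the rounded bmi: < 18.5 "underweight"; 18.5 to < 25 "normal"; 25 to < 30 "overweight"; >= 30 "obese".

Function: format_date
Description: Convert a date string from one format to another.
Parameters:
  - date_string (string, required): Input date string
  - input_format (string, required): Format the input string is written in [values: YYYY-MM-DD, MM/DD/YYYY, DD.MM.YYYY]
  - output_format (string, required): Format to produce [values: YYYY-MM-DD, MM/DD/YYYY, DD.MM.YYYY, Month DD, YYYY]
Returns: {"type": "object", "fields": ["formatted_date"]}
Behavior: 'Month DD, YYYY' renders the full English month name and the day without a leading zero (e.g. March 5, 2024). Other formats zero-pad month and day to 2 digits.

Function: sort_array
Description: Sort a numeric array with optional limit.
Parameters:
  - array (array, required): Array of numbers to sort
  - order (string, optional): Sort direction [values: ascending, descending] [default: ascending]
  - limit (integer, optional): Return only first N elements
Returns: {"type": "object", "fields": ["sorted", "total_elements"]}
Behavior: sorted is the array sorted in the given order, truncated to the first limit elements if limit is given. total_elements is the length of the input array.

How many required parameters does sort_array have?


Parameters of sort_array: array (required), order (optional), limit (optional)
Required count:
1


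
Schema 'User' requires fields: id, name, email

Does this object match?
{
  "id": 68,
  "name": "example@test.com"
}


Checking required fields...
Missing: email
Invalid - missing required field 'email'


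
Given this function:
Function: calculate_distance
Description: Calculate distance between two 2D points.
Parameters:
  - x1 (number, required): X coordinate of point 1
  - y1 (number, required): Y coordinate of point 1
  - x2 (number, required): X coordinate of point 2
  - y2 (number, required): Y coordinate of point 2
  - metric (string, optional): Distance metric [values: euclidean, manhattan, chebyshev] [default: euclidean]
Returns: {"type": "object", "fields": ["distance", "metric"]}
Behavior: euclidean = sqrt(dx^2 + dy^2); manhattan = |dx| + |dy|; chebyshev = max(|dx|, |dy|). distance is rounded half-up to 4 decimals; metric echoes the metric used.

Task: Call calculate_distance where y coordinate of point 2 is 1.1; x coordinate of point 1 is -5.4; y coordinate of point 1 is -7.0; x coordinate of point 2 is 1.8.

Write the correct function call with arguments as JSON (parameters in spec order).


Mapping each described value to its parameter name:
  'Y coordinate of point 2' -> y2 = 1.1
  'X coordinate of point 1' -> x1 = -5.4
  'Y coordinate of point 1' -> y1 = -7.0
  'X coordinate of point 2' -> x2 = 1.8
calculate_distance({"x1": -5.4, "y1": -7.0, "x2": 1.8, "y2": 1.1})


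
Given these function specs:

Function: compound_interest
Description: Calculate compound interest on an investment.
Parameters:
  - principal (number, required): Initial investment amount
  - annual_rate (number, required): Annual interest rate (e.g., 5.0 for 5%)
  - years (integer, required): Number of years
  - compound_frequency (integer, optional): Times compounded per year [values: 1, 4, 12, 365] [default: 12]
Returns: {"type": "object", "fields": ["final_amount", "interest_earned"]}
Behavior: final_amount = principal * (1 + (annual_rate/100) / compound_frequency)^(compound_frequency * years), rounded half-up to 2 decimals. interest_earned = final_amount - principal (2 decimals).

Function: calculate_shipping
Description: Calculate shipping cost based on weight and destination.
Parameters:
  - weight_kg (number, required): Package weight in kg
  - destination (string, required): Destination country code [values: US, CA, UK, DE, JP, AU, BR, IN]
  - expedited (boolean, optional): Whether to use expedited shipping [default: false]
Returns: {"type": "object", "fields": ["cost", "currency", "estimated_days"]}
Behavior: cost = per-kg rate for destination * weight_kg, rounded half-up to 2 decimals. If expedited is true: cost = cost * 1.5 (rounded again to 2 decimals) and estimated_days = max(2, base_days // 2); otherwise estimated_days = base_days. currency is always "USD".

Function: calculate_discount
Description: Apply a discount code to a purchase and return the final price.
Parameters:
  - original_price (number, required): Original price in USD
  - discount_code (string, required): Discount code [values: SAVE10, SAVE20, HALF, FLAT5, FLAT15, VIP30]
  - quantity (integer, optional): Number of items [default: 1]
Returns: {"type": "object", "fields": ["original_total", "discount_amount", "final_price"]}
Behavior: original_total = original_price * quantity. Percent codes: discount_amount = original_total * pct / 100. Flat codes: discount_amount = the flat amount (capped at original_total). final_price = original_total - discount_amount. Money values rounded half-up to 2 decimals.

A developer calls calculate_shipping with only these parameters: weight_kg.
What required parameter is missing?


Required parameters: weight_kg, destination
Provided: weight_kg
Missing: destination
destination


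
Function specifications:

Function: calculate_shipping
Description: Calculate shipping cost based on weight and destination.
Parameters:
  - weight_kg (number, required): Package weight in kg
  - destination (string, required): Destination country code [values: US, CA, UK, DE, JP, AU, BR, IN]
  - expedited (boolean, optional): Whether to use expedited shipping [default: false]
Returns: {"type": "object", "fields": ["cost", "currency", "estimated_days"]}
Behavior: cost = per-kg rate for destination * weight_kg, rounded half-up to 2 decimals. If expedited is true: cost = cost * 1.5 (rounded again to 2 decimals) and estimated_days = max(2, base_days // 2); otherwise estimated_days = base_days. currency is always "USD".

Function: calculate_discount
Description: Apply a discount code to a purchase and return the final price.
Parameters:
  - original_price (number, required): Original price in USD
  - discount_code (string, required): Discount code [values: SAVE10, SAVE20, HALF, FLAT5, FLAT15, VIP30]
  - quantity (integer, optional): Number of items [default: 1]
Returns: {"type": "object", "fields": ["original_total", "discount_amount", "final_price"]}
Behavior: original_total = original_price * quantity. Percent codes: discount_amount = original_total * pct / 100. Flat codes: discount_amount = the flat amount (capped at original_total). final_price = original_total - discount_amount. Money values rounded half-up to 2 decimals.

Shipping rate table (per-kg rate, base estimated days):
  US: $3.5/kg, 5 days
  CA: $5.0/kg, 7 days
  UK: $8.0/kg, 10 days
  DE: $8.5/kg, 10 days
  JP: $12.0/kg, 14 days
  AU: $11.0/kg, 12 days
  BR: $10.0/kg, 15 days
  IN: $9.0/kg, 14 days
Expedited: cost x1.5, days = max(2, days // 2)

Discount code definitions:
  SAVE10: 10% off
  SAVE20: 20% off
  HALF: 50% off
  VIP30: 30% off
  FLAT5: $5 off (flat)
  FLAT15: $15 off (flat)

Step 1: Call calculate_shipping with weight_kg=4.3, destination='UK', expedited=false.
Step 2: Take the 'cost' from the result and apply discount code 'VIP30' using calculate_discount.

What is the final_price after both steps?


Step 1: calculate_shipping(weight_kg=4.3, destination=UK, expedited=false)
  Rate for UK: $8.0/kg, base 10 days
  cost = 8.0 * 4.3 = 34.4 -> 34.40
  expedited not set/false: estimated_days = 10
  -> cost = 34.40 USD
Step 2: calculate_discount(original_price=34.4, discount_code=VIP30, quantity=1)
  original_total = 34.4 * 1 = 34.40
  VIP30 = 30% off: discount_amount = 34.40 * 30/100 = 10.32 -> 10.32
  final_price = 34.40 - 10.32 = 24.08
  -> final_price = 24.08
$24.08


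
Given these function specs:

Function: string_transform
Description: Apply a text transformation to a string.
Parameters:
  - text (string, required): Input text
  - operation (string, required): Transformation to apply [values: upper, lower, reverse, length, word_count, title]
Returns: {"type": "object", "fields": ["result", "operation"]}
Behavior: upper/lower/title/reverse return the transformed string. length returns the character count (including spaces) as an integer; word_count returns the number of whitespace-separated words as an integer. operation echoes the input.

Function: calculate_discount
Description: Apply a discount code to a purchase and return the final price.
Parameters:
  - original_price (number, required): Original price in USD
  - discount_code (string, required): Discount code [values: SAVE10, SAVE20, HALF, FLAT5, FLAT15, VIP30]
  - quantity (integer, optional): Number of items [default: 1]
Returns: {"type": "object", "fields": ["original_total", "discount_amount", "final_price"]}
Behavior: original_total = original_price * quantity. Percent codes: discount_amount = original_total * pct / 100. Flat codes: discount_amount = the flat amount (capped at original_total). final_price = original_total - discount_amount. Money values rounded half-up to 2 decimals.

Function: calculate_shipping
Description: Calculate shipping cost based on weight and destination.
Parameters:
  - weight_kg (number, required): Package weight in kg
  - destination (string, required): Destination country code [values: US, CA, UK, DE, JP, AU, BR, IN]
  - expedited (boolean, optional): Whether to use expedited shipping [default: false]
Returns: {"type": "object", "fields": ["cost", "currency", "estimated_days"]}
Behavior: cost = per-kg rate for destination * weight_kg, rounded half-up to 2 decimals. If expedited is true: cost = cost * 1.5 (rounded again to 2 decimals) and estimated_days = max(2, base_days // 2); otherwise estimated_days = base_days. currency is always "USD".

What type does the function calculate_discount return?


The calculate_discount spec declares Returns: {"type": "object", "fields": ["original_total", "discount_amount", "final_price"]}
Type:
object


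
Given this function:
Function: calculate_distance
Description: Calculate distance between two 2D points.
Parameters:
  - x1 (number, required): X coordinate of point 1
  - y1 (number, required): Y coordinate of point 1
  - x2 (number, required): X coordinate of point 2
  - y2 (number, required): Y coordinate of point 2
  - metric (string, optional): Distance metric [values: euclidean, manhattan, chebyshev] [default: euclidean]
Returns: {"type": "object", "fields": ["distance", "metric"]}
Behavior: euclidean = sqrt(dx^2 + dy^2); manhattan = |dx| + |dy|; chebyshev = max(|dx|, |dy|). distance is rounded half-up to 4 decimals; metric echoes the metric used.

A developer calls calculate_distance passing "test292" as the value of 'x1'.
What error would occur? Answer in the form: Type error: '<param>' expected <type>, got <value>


Spec: 'x1' is declared as number; "test292" is a string.
Type error: 'x1' expected number, got "test292"


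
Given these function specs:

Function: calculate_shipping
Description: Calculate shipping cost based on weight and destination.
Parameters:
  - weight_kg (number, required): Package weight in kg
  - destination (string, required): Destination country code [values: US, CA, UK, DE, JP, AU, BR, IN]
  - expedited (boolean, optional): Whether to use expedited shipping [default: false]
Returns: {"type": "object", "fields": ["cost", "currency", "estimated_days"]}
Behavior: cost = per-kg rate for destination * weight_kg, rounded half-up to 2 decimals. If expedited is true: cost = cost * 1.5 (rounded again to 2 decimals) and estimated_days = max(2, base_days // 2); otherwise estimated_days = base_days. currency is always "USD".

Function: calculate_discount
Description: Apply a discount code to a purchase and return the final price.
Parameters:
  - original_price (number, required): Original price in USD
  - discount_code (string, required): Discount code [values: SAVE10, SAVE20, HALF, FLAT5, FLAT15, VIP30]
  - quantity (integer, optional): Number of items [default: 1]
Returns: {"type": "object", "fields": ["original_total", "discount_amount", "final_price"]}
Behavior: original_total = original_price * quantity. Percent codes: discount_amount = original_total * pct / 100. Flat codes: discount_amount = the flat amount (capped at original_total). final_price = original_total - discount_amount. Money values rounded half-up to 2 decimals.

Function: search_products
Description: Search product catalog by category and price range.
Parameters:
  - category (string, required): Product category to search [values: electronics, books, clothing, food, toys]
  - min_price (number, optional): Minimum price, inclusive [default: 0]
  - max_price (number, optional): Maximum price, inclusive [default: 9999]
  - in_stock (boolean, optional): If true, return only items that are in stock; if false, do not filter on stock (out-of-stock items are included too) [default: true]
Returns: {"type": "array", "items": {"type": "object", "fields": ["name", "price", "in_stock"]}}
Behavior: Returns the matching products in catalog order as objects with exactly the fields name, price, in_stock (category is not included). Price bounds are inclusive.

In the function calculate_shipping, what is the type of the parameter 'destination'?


The calculate_shipping spec declares:
  - destination (string, required): Destination country code [values: US, CA, UK, DE, JP, AU, BR, IN]
Type:
string


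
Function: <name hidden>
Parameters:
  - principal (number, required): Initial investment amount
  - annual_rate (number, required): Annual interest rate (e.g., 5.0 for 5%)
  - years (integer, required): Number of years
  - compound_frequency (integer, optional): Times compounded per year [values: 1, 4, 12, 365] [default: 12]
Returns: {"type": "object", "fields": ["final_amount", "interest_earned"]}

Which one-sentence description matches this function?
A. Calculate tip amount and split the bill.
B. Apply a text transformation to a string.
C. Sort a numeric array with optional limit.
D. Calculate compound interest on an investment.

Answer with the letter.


Parameters principal, annual_rate, years, compound_frequency and return ["final_amount", "interest_earned"] fit: Calculate compound interest on an investment.
D


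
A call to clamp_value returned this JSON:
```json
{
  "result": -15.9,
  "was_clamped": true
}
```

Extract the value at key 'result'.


-15.9


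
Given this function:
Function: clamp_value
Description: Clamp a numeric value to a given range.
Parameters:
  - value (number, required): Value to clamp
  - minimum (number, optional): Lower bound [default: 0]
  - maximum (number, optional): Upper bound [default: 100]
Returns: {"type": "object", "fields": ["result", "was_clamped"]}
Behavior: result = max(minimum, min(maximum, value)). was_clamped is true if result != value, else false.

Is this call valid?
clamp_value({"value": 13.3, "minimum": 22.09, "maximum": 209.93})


Checking all required parameters present and types match... All valid.
Valid


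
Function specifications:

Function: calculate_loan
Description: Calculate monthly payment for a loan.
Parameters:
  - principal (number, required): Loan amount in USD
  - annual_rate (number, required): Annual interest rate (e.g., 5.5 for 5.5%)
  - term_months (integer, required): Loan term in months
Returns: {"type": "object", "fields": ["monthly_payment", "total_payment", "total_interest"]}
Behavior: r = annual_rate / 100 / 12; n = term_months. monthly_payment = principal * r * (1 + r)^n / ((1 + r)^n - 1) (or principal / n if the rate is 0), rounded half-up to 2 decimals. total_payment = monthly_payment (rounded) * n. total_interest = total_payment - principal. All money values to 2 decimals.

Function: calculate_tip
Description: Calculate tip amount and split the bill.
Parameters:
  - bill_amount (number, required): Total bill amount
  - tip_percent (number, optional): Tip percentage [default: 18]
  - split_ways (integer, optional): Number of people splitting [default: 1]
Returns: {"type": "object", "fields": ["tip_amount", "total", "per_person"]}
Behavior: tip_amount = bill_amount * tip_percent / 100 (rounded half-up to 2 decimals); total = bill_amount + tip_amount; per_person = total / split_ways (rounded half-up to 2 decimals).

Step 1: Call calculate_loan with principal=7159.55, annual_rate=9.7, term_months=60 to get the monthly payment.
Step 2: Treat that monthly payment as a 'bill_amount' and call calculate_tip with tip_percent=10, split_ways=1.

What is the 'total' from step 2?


Step 1: calculate_loan(principal=7159.55, annual_rate=9.7, term_months=60)
  r = 9.7 / 100 / 12 = 0.008083333333 (keep full precision)
  (1 + r)^60 = 1.62101143
  monthly_payment = 7159.55 * 0.008083333333 * 1.62101143 / (1.62101143 - 1) = 151.064598 -> 151.06
  total_payment = 151.06 * 60 = 9063.60
  total_interest = 9063.60 - 7159.55 = 1904.05
  -> monthly_payment = 151.06
Step 2: calculate_tip(bill_amount=151.06, tip_percent=10, split_ways=1)
  tip_amount = 151.06 * 10/100 = 15.106 -> 15.11
  total = 151.06 + 15.11 = 166.17
  per_person = 166.17 / 1 = 166.17 -> 166.17
  -> total = 166.17
$166.17


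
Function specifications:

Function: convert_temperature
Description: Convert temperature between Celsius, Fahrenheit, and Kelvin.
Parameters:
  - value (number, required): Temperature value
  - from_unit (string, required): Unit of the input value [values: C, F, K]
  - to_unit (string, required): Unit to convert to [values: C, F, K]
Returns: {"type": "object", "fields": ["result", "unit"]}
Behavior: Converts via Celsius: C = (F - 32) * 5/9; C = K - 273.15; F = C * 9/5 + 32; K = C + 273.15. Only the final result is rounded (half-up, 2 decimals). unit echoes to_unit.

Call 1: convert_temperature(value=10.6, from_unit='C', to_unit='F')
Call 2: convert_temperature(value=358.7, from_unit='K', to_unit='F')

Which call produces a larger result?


Call 1:
  Input already in C: 10.6
  To F: 10.6 * 9/5 + 32 = 51.08
  Round to 2 decimals: 51.08
  -> 51.08 F
Call 2:
  To C: 358.7 - 273.15 = 85.55
  To F: 85.55 * 9/5 + 32 = 185.99
  Round to 2 decimals: 185.99
  -> 185.99 F
Call 2 (185.99 F)


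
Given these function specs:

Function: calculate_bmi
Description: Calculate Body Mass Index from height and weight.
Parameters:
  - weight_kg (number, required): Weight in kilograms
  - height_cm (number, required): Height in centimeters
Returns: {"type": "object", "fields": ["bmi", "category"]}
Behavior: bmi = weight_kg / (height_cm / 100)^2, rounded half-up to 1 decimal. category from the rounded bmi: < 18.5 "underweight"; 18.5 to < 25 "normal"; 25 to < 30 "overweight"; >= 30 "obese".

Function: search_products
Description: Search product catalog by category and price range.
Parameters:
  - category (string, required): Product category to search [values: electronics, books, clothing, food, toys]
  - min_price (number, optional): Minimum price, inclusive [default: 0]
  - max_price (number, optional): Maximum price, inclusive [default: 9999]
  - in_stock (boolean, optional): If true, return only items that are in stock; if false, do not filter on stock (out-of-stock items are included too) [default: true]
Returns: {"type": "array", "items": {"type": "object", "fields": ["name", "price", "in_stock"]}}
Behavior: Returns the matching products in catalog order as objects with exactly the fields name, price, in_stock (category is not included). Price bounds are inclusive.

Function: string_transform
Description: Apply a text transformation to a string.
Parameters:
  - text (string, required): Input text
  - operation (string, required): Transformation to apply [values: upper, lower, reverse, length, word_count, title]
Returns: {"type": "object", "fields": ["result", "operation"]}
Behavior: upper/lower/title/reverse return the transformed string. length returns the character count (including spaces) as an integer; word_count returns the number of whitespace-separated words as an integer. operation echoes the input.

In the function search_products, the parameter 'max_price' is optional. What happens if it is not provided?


The search_products spec declares:
  - max_price (number, optional): Maximum price, inclusive [default: 9999]
It defaults to 9999


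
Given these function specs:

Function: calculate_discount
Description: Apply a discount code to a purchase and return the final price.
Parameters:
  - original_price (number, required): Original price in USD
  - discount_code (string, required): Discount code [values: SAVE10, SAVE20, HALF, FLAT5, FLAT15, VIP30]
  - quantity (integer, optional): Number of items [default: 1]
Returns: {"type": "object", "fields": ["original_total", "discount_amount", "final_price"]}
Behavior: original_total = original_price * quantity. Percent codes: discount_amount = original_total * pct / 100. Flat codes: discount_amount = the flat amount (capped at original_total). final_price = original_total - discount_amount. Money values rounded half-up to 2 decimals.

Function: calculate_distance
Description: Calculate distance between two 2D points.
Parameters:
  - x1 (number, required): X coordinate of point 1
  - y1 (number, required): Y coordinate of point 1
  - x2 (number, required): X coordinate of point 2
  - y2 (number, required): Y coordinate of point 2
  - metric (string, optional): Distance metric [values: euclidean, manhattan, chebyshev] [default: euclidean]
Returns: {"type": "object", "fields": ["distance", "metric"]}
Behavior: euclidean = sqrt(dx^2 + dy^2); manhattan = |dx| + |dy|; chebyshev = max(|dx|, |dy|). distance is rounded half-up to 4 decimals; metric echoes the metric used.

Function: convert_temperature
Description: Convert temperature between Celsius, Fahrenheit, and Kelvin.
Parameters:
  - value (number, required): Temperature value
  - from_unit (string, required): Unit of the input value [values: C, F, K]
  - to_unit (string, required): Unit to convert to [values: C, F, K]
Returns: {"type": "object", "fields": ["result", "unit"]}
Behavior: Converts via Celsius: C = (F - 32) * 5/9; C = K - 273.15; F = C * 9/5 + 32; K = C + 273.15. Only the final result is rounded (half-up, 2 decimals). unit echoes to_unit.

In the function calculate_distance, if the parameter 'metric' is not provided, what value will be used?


The calculate_distance spec declares:
  - metric (string, optional): Distance metric [values: euclidean, manhattan, chebyshev] [default: euclidean]
Default:
euclidean
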